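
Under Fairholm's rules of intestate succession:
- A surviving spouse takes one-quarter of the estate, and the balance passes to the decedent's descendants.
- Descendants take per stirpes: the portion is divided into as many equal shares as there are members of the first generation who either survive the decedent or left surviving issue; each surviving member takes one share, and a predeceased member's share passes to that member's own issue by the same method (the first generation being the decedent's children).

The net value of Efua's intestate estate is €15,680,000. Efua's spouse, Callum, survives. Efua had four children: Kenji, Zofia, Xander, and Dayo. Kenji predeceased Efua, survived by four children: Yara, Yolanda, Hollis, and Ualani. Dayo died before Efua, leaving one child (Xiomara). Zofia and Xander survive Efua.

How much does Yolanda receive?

Callum takes one-quarter of €15,680,000 = €3,920,000. The remaining €11,760,000 passes to the descendants.
The descendants' portion (€11,760,000) is divided into 4 shares of €2,940,000: Zofia and Xander each take €2,940,000; Kenji's €2,940,000 share passes to Kenji's issue; Dayo's €2,940,000 share passes to Dayo's issue.
Kenji's share (€2,940,000) is divided into 4 shares of €735,000: Yara, Yolanda, Hollis, and Ualani each take €735,000.
Dayo's share (€2,940,000) passes entirely to Xiomara.

Yolanda receives €735,000.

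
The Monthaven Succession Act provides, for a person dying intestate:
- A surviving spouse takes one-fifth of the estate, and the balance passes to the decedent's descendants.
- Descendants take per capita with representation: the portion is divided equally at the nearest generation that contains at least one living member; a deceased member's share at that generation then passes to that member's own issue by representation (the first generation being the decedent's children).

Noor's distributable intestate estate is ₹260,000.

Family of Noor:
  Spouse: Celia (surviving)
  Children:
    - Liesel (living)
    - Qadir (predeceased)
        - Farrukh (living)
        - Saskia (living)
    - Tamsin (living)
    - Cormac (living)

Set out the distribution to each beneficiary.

Celia: ₹52,000; Liesel: ₹52,000; Farrukh: ₹26,000; Saskia: ₹26,000; Tamsin: ₹52,000; Cormac: ₹52,000

Celia takes one-fifth of ₹260,000 = ₹52,000. The remaining ₹208,000 passes to the descendants.
The descendants' portion (₹208,000) is divided into 4 shares of ₹52,000: Liesel, Tamsin, and Cormac each take ₹52,000; Qadir's ₹52,000 share passes to Qadir's issue.
Qadir's share (₹52,000) is divided into 2 shares of ₹26,000: Farrukh and Saskia each take ₹26,000.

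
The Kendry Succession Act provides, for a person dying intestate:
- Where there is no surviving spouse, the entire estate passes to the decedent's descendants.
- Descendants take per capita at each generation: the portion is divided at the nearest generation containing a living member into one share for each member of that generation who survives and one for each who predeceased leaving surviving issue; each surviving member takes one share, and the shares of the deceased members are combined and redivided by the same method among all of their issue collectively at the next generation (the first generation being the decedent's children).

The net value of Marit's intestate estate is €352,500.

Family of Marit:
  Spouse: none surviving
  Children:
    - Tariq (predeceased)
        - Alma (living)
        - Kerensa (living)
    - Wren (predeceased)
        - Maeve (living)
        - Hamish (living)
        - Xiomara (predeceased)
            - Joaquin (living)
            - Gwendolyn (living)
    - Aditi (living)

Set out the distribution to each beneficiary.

The entire €352,500 passes to the descendants.
That amount (€352,500) is divided at the children's generation into 3 shares of €117,500. Aditi takes €117,500. The 2 shares of the deceased (Tariq and Wren) are combined into a pool of €235,000.
That pool (€235,000) is divided at the grandchildren's generation into 5 shares of €47,000. Alma, Kerensa, Maeve, and Hamish each take €47,000. The remaining share for the deceased Xiomara (€47,000) is carried to the next generation.
That pool (€47,000) is divided at the great-grandchildren's generation equally among Joaquin and Gwendolyn: €23,500 each.

Alma: €47,000; Kerensa: €47,000; Maeve: €47,000; Hamish: €47,000; Joaquin: €23,500; Gwendolyn: €23,500; Aditi: €117,500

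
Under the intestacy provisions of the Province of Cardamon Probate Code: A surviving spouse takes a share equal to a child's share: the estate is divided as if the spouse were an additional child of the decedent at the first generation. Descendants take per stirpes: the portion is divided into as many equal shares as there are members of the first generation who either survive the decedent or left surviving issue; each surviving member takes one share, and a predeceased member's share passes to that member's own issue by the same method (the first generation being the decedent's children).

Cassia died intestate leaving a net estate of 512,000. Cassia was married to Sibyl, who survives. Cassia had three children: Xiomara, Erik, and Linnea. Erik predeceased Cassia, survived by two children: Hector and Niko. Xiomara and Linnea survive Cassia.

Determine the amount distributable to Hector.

The spouse counts as an additional share at the children's level, so there are 4 primary shares of 128,000. Sibyl takes one such share (128,000).
The children's combined portion (384,000) is divided into 3 shares of 128,000: Xiomara and Linnea each take 128,000; Erik's 128,000 share passes to Erik's issue.
Erik's share (128,000) is divided into 2 shares of 64,000: Hector and Niko each take 64,000.

Hector receives 64,000.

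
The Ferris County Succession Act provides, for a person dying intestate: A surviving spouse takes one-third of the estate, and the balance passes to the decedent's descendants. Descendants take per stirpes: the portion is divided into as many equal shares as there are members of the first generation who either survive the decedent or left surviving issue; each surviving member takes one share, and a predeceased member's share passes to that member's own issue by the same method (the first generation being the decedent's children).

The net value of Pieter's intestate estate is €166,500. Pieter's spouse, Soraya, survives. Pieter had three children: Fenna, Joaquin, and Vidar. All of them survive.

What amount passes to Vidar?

Vidar receives €37,000.

Soraya takes one-third of €166,500 = €55,500. The remaining €111,000 passes to the descendants.
The descendants' portion (€111,000) is divided into 3 shares of €37,000: Fenna, Joaquin, and Vidar each take €37,000.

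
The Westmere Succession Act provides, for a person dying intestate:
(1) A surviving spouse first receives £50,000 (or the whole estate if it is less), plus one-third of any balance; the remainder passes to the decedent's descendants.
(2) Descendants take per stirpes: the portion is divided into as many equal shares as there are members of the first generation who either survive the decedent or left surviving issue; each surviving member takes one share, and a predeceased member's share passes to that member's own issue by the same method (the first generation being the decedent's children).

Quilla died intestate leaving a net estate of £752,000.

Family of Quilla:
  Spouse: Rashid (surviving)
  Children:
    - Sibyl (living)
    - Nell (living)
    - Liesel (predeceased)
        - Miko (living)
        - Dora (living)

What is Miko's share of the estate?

Miko receives £78,000.

Rashid first takes £50,000, leaving a balance of £702,000. Rashid then takes one-third of the balance (£234,000), for a total of £284,000. The remaining £468,000 passes to the descendants.
The descendants' portion (£468,000) is divided into 3 shares of £156,000: Sibyl and Nell each take £156,000; Liesel's £156,000 share passes to Liesel's issue.
Liesel's share (£156,000) is divided into 2 shares of £78,000: Miko and Dora each take £78,000.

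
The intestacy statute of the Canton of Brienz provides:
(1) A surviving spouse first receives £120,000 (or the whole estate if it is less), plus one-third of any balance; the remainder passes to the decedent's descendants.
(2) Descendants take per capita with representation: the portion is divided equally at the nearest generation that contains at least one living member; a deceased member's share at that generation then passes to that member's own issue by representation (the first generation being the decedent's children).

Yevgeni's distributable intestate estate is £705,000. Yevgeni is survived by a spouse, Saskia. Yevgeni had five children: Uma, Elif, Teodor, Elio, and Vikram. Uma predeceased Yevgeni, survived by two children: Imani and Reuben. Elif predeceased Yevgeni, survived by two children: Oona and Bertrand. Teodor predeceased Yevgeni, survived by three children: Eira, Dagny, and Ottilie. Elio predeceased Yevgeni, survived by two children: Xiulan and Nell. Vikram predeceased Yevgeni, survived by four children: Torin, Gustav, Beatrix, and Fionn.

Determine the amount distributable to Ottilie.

Saskia first takes £120,000, leaving a balance of £585,000. Saskia then takes one-third of the balance (£195,000), for a total of £315,000. The remaining £390,000 passes to the descendants.
No child survives, so the initial division is made at the grandchildren's generation.
The descendants' portion (£390,000) is divided into 13 shares of £30,000: Imani, Reuben, Oona, Bertrand, Eira, Dagny, Ottilie, Xiulan, Nell, Torin, Gustav, Beatrix, and Fionn each take £30,000.

Ottilie receives £30,000.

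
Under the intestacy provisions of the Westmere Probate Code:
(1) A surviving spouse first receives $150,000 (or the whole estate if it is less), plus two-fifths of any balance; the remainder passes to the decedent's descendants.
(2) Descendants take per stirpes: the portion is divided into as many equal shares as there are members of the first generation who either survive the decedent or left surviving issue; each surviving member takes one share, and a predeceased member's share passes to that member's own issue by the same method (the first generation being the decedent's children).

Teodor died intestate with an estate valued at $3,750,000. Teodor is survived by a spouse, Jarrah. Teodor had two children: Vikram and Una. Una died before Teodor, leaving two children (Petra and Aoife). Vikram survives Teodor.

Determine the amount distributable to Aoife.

Jarrah first takes $150,000, leaving a balance of $3,600,000. Jarrah then takes two-fifths of the balance ($1,440,000), for a total of $1,590,000. The remaining $2,160,000 passes to the descendants.
The descendants' portion ($2,160,000) is divided into 2 shares of $1,080,000: Vikram takes $1,080,000; Una's $1,080,000 share passes to Una's issue.
Una's share ($1,080,000) is divided into 2 shares of $540,000: Petra and Aoife each take $540,000.

Aoife receives $540,000.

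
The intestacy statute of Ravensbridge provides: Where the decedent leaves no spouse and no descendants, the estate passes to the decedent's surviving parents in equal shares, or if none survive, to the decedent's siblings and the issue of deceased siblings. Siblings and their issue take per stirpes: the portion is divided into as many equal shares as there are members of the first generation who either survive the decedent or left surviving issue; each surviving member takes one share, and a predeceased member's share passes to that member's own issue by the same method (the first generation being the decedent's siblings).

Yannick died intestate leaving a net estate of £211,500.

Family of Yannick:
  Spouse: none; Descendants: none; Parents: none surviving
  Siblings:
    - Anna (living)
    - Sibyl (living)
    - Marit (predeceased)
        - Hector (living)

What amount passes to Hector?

Hector receives £70,500.

The entire £211,500 passes to the siblings and their issue.
That amount (£211,500) is divided into 3 shares of £70,500: Anna and Sibyl each take £70,500; Marit's £70,500 share passes to Marit's issue.
Marit's share (£70,500) passes entirely to Hector.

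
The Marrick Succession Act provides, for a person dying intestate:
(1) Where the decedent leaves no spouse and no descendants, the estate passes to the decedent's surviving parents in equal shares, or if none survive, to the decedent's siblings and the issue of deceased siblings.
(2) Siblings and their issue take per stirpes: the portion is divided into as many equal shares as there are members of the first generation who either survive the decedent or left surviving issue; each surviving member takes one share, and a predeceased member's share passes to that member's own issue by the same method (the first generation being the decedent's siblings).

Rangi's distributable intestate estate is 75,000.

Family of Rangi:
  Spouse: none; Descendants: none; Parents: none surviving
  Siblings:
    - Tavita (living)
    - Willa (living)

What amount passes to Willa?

Willa receives 37,500.

The entire 75,000 passes to the siblings and their issue.
That amount (75,000) is divided into 2 shares of 37,500: Tavita and Willa each take 37,500.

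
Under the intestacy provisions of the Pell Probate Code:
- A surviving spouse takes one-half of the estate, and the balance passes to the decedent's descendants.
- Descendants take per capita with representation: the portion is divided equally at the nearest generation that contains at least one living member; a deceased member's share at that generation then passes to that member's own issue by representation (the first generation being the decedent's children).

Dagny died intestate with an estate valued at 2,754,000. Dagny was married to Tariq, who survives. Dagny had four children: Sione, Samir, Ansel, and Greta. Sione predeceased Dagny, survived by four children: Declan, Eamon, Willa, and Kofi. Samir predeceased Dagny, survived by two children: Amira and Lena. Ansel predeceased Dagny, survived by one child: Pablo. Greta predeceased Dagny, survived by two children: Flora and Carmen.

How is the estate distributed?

Tariq: 1,377,000; Declan: 153,000; Eamon: 153,000; Willa: 153,000; Kofi: 153,000; Amira: 153,000; Lena: 153,000; Pablo: 153,000; Flora: 153,000; Carmen: 153,000

Tariq takes one-half of 2,754,000 = 1,377,000. The remaining 1,377,000 passes to the descendants.
No child survives, so the initial division is made at the grandchildren's generation.
The descendants' portion (1,377,000) is divided into 9 shares of 153,000: Declan, Eamon, Willa, Kofi, Amira, Lena, Pablo, Flora, and Carmen each take 153,000.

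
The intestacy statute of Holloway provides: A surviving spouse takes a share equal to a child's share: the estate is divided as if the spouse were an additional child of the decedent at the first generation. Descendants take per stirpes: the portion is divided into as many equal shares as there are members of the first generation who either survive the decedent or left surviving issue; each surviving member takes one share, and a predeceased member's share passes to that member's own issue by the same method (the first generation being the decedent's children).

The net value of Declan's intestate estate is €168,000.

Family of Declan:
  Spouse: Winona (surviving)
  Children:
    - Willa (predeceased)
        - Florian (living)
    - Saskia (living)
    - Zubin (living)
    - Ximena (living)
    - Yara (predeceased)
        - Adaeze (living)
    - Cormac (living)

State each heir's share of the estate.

The spouse counts as an additional share at the children's level, so there are 7 primary shares of €24,000. Winona takes one such share (€24,000).
The children's combined portion (€144,000) is divided into 6 shares of €24,000: Saskia, Zubin, Ximena, and Cormac each take €24,000; Willa's €24,000 share passes to Willa's issue; Yara's €24,000 share passes to Yara's issue.
Willa's share (€24,000) passes entirely to Florian.
Yara's share (€24,000) passes entirely to Adaeze.

Winona: €24,000; Florian: €24,000; Saskia: €24,000; Zubin: €24,000; Ximena: €24,000; Adaeze: €24,000; Cormac: €24,000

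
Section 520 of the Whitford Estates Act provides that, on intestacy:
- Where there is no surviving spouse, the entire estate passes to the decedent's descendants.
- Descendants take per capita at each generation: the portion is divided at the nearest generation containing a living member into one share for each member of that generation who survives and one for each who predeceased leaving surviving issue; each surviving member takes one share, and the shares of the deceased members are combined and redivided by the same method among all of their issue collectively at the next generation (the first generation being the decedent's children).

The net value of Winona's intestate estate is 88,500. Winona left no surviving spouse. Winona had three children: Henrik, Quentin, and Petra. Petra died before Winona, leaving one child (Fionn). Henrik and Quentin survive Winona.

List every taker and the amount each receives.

The entire 88,500 passes to the descendants.
That amount (88,500) is divided at the children's generation into 3 shares of 29,500. Henrik and Quentin each take 29,500. The remaining share for the deceased Petra (29,500) is carried to the next generation.
That pool (29,500) passes entirely to Fionn, the sole taker at the grandchildren's generation.

Henrik: 29,500; Quentin: 29,500; Fionn: 29,500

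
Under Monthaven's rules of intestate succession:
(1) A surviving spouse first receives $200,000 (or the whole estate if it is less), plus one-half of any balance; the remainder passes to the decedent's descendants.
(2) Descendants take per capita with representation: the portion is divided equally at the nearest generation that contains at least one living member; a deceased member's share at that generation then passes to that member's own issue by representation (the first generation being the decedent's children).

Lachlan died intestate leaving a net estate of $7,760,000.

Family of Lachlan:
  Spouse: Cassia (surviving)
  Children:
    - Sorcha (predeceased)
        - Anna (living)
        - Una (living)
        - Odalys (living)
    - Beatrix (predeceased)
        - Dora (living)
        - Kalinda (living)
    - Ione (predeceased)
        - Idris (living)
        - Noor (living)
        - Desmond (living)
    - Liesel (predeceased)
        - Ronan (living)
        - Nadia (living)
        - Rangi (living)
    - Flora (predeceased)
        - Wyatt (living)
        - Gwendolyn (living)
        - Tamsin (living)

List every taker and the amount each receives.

Cassia first takes $200,000, leaving a balance of $7,560,000. Cassia then takes one-half of the balance ($3,780,000), for a total of $3,980,000. The remaining $3,780,000 passes to the descendants.
No child survives, so the initial division is made at the grandchildren's generation.
The descendants' portion ($3,780,000) is divided into 14 shares of $270,000: Anna, Una, Odalys, Dora, Kalinda, Idris, Noor, Desmond, Ronan, Nadia, Rangi, Wyatt, Gwendolyn, and Tamsin each take $270,000.

Cassia: $3,980,000; Anna: $270,000; Una: $270,000; Odalys: $270,000; Dora: $270,000; Kalinda: $270,000; Idris: $270,000; Noor: $270,000; Desmond: $270,000; Ronan: $270,000; Nadia: $270,000; Rangi: $270,000; Wyatt: $270,000; Gwendolyn: $270,000; Tamsin: $270,000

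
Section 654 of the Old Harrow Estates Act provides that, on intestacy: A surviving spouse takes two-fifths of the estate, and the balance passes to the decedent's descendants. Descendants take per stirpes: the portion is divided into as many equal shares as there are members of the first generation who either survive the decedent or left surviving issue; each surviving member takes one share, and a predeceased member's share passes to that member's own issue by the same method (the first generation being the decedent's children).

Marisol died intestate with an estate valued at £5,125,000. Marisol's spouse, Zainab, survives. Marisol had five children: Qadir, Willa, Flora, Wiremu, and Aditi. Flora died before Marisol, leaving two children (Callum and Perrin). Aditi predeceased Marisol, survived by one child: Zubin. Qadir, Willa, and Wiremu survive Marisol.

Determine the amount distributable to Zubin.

Zubin receives £615,000.

Zainab takes two-fifths of £5,125,000 = £2,050,000. The remaining £3,075,000 passes to the descendants.
The descendants' portion (£3,075,000) is divided into 5 shares of £615,000: Qadir, Willa, and Wiremu each take £615,000; Flora's £615,000 share passes to Flora's issue; Aditi's £615,000 share passes to Aditi's issue.
Flora's share (£615,000) is divided into 2 shares of £307,500: Callum and Perrin each take £307,500.
Aditi's share (£615,000) passes entirely to Zubin.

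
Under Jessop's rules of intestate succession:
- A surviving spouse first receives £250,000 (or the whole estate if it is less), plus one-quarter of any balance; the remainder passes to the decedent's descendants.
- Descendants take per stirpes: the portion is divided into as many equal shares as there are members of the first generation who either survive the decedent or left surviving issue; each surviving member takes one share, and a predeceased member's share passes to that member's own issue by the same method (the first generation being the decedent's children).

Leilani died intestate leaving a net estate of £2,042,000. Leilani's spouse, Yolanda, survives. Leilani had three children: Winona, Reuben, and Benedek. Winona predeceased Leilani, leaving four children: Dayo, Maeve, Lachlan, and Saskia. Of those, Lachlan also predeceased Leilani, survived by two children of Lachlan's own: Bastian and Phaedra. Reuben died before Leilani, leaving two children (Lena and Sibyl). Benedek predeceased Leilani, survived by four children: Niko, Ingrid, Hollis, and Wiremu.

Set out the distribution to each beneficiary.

Yolanda first takes £250,000, leaving a balance of £1,792,000. Yolanda then takes one-quarter of the balance (£448,000), for a total of £698,000. The remaining £1,344,000 passes to the descendants.
The descendants' portion (£1,344,000) is divided into 3 shares of £448,000: Winona's £448,000 share passes to Winona's issue; Reuben's £448,000 share passes to Reuben's issue; Benedek's £448,000 share passes to Benedek's issue.
Winona's share (£448,000) is divided into 4 shares of £112,000: Dayo, Maeve, and Saskia each take £112,000; Lachlan's £112,000 share passes to Lachlan's issue.
Lachlan's share (£112,000) is divided into 2 shares of £56,000: Bastian and Phaedra each take £56,000.
Reuben's share (£448,000) is divided into 2 shares of £224,000: Lena and Sibyl each take £224,000.
Benedek's share (£448,000) is divided into 4 shares of £112,000: Niko, Ingrid, Hollis, and Wiremu each take £112,000.

Yolanda: £698,000; Dayo: £112,000; Maeve: £112,000; Bastian: £56,000; Phaedra: £56,000; Saskia: £112,000; Lena: £224,000; Sibyl: £224,000; Niko: £112,000; Ingrid: £112,000; Hollis: £112,000; Wiremu: £112,000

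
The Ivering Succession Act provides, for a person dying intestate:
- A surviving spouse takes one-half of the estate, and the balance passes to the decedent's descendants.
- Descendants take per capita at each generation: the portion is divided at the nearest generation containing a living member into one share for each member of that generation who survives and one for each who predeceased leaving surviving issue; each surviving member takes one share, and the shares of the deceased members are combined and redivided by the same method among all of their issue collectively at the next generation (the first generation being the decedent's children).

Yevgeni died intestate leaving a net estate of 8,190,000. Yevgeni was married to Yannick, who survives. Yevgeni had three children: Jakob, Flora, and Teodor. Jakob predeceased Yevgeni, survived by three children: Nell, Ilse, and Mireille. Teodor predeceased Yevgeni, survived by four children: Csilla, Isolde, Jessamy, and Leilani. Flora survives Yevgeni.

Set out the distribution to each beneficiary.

Yannick: 4,095,000; Nell: 390,000; Ilse: 390,000; Mireille: 390,000; Flora: 1,365,000; Csilla: 390,000; Isolde: 390,000; Jessamy: 390,000; Leilani: 390,000

Yannick takes one-half of 8,190,000 = 4,095,000. The remaining 4,095,000 passes to the descendants.
The descendants' portion (4,095,000) is divided at the children's generation into 3 shares of 1,365,000. Flora takes 1,365,000. The 2 shares of the deceased (Jakob and Teodor) are combined into a pool of 2,730,000.
That pool (2,730,000) is divided at the grandchildren's generation equally among Nell, Ilse, Mireille, Csilla, Isolde, Jessamy, and Leilani: 390,000 each.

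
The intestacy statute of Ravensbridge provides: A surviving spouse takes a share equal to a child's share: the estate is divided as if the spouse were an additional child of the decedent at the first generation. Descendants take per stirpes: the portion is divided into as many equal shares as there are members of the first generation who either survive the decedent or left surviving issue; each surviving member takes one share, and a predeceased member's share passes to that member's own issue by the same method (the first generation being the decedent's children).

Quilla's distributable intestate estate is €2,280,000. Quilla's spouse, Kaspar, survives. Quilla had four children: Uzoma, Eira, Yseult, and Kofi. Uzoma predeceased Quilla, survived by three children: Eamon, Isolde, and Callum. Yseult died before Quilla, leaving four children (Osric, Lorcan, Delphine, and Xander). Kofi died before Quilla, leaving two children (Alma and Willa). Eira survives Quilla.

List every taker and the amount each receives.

The spouse counts as an additional share at the children's level, so there are 5 primary shares of €456,000. Kaspar takes one such share (€456,000).
The children's combined portion (€1,824,000) is divided into 4 shares of €456,000: Eira takes €456,000; Uzoma's €456,000 share passes to Uzoma's issue; Yseult's €456,000 share passes to Yseult's issue; Kofi's €456,000 share passes to Kofi's issue.
Uzoma's share (€456,000) is divided into 3 shares of €152,000: Eamon, Isolde, and Callum each take €152,000.
Yseult's share (€456,000) is divided into 4 shares of €114,000: Osric, Lorcan, Delphine, and Xander each take €114,000.
Kofi's share (€456,000) is divided into 2 shares of €228,000: Alma and Willa each take €228,000.

Kaspar: €456,000; Eamon: €152,000; Isolde: €152,000; Callum: €152,000; Eira: €456,000; Osric: €114,000; Lorcan: €114,000; Delphine: €114,000; Xander: €114,000; Alma: €228,000; Willa: €228,000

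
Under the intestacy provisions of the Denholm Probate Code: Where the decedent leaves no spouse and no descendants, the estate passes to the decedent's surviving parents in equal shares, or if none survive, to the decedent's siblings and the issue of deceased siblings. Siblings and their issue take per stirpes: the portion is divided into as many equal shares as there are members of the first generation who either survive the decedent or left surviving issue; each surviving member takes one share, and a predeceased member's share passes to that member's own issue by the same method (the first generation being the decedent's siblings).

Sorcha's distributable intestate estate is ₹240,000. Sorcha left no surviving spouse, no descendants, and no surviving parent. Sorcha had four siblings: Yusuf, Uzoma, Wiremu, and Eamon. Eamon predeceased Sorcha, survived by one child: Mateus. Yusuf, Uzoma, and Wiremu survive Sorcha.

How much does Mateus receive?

Mateus receives ₹60,000.

The entire ₹240,000 passes to the siblings and their issue.
That amount (₹240,000) is divided into 4 shares of ₹60,000: Yusuf, Uzoma, and Wiremu each take ₹60,000; Eamon's ₹60,000 share passes to Eamon's issue.
Eamon's share (₹60,000) passes entirely to Mateus.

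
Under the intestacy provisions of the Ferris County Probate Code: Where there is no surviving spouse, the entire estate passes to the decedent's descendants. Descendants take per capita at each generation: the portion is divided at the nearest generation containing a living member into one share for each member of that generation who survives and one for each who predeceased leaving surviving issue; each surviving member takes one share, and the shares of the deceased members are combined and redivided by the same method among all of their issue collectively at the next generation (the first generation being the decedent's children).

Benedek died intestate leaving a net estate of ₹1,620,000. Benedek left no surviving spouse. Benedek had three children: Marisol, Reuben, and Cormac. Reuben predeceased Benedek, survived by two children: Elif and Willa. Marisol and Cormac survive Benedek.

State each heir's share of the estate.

The entire ₹1,620,000 passes to the descendants.
That amount (₹1,620,000) is divided at the children's generation into 3 shares of ₹540,000. Marisol and Cormac each take ₹540,000. The remaining share for the deceased Reuben (₹540,000) is carried to the next generation.
That pool (₹540,000) is divided at the grandchildren's generation equally among Elif and Willa: ₹270,000 each.

Marisol: ₹540,000; Elif: ₹270,000; Willa: ₹270,000; Cormac: ₹540,000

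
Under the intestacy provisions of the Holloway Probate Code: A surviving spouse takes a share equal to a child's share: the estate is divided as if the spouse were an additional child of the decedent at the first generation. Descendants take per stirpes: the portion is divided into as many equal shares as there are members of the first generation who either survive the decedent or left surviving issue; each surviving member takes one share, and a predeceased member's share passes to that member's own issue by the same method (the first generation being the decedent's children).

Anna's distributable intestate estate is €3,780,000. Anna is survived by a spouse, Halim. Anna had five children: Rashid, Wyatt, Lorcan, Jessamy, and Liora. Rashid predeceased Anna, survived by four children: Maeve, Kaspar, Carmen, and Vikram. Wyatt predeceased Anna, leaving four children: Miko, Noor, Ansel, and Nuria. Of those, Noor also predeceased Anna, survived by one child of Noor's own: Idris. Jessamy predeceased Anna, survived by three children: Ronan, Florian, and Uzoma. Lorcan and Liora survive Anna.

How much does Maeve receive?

The spouse counts as an additional share at the children's level, so there are 6 primary shares of €630,000. Halim takes one such share (€630,000).
The children's combined portion (€3,150,000) is divided into 5 shares of €630,000: Lorcan and Liora each take €630,000; Rashid's €630,000 share passes to Rashid's issue; Wyatt's €630,000 share passes to Wyatt's issue; Jessamy's €630,000 share passes to Jessamy's issue.
Rashid's share (€630,000) is divided into 4 shares of €157,500: Maeve, Kaspar, Carmen, and Vikram each take €157,500.
Wyatt's share (€630,000) is divided into 4 shares of €157,500: Miko, Ansel, and Nuria each take €157,500; Noor's €157,500 share passes to Noor's issue.
Noor's share (€157,500) passes entirely to Idris.
Jessamy's share (€630,000) is divided into 3 shares of €210,000: Ronan, Florian, and Uzoma each take €210,000.

Maeve receives €157,500.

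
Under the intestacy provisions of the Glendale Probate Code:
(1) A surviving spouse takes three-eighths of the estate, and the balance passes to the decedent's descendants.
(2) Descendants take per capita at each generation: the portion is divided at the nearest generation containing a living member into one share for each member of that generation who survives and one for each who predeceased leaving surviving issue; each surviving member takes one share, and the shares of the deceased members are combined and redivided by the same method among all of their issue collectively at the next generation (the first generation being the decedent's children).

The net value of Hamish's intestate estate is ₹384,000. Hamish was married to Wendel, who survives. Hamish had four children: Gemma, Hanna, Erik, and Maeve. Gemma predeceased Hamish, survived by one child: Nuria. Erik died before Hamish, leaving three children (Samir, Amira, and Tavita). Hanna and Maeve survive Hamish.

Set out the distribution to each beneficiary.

Wendel: ₹144,000; Nuria: ₹30,000; Hanna: ₹60,000; Samir: ₹30,000; Amira: ₹30,000; Tavita: ₹30,000; Maeve: ₹60,000

Wendel takes three-eighths of ₹384,000 = ₹144,000. The remaining ₹240,000 passes to the descendants.
The descendants' portion (₹240,000) is divided at the children's generation into 4 shares of ₹60,000. Hanna and Maeve each take ₹60,000. The 2 shares of the deceased (Gemma and Erik) are combined into a pool of ₹120,000.
That pool (₹120,000) is divided at the grandchildren's generation equally among Nuria, Samir, Amira, and Tavita: ₹30,000 each.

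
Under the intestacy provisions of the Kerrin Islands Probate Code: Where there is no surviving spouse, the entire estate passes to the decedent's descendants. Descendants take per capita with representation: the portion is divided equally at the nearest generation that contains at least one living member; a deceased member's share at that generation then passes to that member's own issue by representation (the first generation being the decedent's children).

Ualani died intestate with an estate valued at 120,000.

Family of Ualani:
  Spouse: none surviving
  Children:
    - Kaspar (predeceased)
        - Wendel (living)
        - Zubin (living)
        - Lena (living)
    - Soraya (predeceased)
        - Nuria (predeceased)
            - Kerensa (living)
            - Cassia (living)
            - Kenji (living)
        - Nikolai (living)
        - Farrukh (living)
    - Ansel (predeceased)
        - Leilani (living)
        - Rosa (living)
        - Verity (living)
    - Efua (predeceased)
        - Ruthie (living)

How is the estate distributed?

The entire 120,000 passes to the descendants.
No child survives, so the initial division is made at the grandchildren's generation.
That amount (120,000) is divided into 10 shares of 12,000: Wendel, Zubin, Lena, Nikolai, Farrukh, Leilani, Rosa, Verity, and Ruthie each take 12,000; Nuria's 12,000 share passes to Nuria's issue.
Nuria's share (12,000) is divided into 3 shares of 4,000: Kerensa, Cassia, and Kenji each take 4,000.

Wendel: 12,000; Zubin: 12,000; Lena: 12,000; Kerensa: 4,000; Cassia: 4,000; Kenji: 4,000; Nikolai: 12,000; Farrukh: 12,000; Leilani: 12,000; Rosa: 12,000; Verity: 12,000; Ruthie: 12,000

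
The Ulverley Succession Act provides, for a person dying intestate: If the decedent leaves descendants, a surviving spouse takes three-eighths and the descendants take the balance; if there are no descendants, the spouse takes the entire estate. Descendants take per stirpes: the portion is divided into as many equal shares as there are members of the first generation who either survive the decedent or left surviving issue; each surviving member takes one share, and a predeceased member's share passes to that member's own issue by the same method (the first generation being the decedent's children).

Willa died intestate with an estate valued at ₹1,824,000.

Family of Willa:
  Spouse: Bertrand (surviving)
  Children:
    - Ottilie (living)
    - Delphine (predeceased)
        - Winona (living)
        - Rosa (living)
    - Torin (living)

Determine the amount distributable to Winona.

Bertrand takes three-eighths of ₹1,824,000 = ₹684,000. The remaining ₹1,140,000 passes to the descendants.
The descendants' portion (₹1,140,000) is divided into 3 shares of ₹380,000: Ottilie and Torin each take ₹380,000; Delphine's ₹380,000 share passes to Delphine's issue.
Delphine's share (₹380,000) is divided into 2 shares of ₹190,000: Winona and Rosa each take ₹190,000.

Winona receives ₹190,000.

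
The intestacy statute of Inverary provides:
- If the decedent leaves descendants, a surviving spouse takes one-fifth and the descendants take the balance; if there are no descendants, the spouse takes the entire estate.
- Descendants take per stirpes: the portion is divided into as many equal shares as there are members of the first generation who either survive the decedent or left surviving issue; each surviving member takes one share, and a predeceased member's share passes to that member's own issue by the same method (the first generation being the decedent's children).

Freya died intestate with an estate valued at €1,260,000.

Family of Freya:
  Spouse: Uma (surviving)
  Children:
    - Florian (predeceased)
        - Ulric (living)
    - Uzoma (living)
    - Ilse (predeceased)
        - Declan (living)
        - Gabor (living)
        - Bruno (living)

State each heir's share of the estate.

Uma takes one-fifth of €1,260,000 = €252,000. The remaining €1,008,000 passes to the descendants.
The descendants' portion (€1,008,000) is divided into 3 shares of €336,000: Uzoma takes €336,000; Florian's €336,000 share passes to Florian's issue; Ilse's €336,000 share passes to Ilse's issue.
Florian's share (€336,000) passes entirely to Ulric.
Ilse's share (€336,000) is divided into 3 shares of €112,000: Declan, Gabor, and Bruno each take €112,000.

Uma: €252,000; Ulric: €336,000; Uzoma: €336,000; Declan: €112,000; Gabor: €112,000; Bruno: €112,000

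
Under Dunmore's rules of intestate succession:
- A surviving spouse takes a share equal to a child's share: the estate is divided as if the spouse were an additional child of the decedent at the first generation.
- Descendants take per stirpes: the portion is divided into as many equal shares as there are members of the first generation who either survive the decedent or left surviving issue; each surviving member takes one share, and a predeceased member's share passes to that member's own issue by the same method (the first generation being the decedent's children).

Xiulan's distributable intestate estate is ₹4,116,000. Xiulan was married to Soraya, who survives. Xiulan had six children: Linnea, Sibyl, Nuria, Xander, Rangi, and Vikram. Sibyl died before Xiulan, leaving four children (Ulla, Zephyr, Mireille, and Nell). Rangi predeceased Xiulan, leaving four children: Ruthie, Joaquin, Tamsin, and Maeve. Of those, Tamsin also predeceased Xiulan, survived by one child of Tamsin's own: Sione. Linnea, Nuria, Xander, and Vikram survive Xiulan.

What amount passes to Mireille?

The spouse counts as an additional share at the children's level, so there are 7 primary shares of ₹588,000. Soraya takes one such share (₹588,000).
The children's combined portion (₹3,528,000) is divided into 6 shares of ₹588,000: Linnea, Nuria, Xander, and Vikram each take ₹588,000; Sibyl's ₹588,000 share passes to Sibyl's issue; Rangi's ₹588,000 share passes to Rangi's issue.
Sibyl's share (₹588,000) is divided into 4 shares of ₹147,000: Ulla, Zephyr, Mireille, and Nell each take ₹147,000.
Rangi's share (₹588,000) is divided into 4 shares of ₹147,000: Ruthie, Joaquin, and Maeve each take ₹147,000; Tamsin's ₹147,000 share passes to Tamsin's issue.
Tamsin's share (₹147,000) passes entirely to Sione.

Mireille receives ₹147,000.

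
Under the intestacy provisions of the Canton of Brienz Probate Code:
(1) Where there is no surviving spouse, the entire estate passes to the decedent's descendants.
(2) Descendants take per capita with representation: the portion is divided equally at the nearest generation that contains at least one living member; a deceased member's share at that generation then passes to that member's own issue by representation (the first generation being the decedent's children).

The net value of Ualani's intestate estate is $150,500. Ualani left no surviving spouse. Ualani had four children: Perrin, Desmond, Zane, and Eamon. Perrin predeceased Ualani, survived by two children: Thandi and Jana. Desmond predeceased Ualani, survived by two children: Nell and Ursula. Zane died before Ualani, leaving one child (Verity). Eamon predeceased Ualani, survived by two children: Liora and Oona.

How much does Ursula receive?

The entire $150,500 passes to the descendants.
No child survives, so the initial division is made at the grandchildren's generation.
That amount ($150,500) is divided into 7 shares of $21,500: Thandi, Jana, Nell, Ursula, Verity, Liora, and Oona each take $21,500.

Ursula receives $21,500.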